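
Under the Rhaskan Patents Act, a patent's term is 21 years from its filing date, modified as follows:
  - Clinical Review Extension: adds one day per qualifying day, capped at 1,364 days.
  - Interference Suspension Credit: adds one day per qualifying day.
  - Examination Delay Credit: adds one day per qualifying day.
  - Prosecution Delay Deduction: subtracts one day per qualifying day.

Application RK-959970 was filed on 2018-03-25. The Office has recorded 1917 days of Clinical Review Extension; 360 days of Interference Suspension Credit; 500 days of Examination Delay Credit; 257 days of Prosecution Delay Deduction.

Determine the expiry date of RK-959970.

Base term: filing date + 21 years → 25 March 2039.
Clinical Review Extension: 1917 days claimed exceeds the 1364-day cap, so +1364 days → 18 December 2042.
Interference Suspension Credit: +360 days → 13 December 2043.
Examination Delay Credit: +500 days → 26 April 2045.
Prosecution Delay Deduction: −257 days → 12 August 2044.

2044-08-12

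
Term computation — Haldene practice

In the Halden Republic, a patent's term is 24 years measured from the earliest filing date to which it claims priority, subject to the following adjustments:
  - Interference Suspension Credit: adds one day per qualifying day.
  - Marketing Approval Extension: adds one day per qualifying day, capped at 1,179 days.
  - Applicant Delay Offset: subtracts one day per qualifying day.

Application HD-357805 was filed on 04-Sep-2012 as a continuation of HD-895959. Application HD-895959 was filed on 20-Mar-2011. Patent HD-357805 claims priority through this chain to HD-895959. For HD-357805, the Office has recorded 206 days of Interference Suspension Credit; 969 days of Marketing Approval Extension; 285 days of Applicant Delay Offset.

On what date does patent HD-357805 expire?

August 26, 2037

Earliest priority filing: 20 March 2011.
Base term: 20 March 2011 + 24 years → 20 March 2035.
Interference Suspension Credit: +206 days → 12 October 2035.
Marketing Approval Extension: 969 days (within the 1179-day cap) → +969 days → 7 June 2038.
Applicant Delay Offset: −285 days → 26 August 2037.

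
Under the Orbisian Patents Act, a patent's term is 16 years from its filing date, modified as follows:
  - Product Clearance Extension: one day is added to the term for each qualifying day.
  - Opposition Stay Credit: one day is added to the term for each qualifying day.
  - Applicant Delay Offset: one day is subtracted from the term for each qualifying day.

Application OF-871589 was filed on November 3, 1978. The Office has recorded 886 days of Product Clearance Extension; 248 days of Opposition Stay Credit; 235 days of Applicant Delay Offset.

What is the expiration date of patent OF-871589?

April 20, 1997

Base term: filing date + 16 years → 3 November 1994.
Product Clearance Extension: +886 days → 7 April 1997.
Opposition Stay Credit: +248 days → 11 December 1997.
Applicant Delay Offset: −235 days → 20 April 1997.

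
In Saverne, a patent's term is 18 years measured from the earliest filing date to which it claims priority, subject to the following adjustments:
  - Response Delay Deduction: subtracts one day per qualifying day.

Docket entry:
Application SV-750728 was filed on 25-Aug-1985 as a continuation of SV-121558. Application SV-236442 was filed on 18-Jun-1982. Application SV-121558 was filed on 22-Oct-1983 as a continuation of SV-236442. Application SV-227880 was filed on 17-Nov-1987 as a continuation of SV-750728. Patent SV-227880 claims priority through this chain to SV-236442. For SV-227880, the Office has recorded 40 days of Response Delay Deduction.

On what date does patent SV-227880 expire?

Earliest priority filing: 18 June 1982.
Base term: 18 June 1982 + 18 years → 18 June 2000.
Response Delay Deduction: −40 days → 9 May 2000.

May 9, 2000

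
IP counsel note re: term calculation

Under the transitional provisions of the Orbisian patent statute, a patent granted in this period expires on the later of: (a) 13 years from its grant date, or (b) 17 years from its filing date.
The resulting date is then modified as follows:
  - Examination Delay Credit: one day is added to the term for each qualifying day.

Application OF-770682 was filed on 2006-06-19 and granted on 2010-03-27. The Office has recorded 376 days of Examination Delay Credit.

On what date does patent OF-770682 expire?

(a) grant + 13 years → 27 March 2023.
(b) filing + 17 years → 19 June 2023.
Later of the two: 19 June 2023.
Examination Delay Credit: +376 days → 29 June 2024.

June 29, 2024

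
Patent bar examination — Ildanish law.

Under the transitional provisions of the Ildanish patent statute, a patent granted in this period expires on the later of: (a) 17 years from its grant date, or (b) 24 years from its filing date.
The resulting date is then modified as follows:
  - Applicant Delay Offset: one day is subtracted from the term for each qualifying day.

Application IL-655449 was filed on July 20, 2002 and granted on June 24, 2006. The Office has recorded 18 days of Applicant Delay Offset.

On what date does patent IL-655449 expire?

(a) grant + 17 years → 24 June 2023.
(b) filing + 24 years → 20 July 2026.
Later of the two: 20 July 2026.
Applicant Delay Offset: −18 days → 2 July 2026.

July 2, 2026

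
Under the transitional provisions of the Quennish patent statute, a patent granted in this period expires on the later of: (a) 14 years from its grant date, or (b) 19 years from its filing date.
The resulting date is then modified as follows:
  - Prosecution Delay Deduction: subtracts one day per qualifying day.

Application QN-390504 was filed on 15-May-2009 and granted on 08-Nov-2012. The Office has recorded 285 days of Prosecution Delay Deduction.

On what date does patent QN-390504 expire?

August 4, 2027

(a) grant + 14 years → 8 November 2026.
(b) filing + 19 years → 15 May 2028.
Later of the two: 15 May 2028.
Prosecution Delay Deduction: −285 days → 4 August 2027.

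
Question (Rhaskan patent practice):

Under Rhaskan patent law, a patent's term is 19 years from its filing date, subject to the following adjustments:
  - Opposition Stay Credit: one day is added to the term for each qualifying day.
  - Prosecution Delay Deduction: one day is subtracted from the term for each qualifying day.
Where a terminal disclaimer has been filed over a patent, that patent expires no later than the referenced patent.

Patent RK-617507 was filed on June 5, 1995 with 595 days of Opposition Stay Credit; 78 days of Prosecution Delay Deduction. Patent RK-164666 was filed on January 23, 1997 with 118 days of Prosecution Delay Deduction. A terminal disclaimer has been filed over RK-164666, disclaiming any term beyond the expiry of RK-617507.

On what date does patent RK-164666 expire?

Natural term of RK-164666:
  Base: filing + 19 years → 23 January 2016.
  Prosecution Delay Deduction: −118 days → 27 September 2015.
Expiry of referenced patent RK-617507:
  Base: filing + 19 years → 5 June 2014.
  Opposition Stay Credit: +595 days → 21 January 2016.
  Prosecution Delay Deduction: −78 days → 4 November 2015.
Terminal disclaimer: RK-164666 expires on the earlier of 27 September 2015 and 4 November 2015.

2015-09-27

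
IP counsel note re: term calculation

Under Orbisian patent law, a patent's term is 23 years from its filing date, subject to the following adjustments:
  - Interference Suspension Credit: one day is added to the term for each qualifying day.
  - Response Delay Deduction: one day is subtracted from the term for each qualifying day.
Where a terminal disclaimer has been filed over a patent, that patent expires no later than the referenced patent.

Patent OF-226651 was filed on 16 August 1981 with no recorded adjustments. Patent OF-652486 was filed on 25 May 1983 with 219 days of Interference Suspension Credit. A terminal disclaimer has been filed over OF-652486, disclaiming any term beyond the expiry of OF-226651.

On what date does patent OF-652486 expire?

August 16, 2004

Natural term of OF-652486:
  Base: filing + 23 years → 25 May 2006.
  Interference Suspension Credit: +219 days → 30 December 2006.
Expiry of referenced patent OF-226651:
  Base: filing + 23 years → 16 August 2004.
Terminal disclaimer: OF-652486 expires on the earlier of 30 December 2006 and 16 August 2004.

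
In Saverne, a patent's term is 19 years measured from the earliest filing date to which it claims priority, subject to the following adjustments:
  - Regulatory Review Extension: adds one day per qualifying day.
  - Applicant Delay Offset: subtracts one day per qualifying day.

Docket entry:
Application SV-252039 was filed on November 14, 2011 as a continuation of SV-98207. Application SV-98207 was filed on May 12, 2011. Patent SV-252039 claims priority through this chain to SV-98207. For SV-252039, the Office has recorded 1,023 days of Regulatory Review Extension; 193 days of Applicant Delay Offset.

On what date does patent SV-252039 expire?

August 19, 2032

Earliest priority filing: 12 May 2011.
Base term: 12 May 2011 + 19 years → 12 May 2030.
Regulatory Review Extension: +1023 days → 28 February 2033.
Applicant Delay Offset: −193 days → 19 August 2032.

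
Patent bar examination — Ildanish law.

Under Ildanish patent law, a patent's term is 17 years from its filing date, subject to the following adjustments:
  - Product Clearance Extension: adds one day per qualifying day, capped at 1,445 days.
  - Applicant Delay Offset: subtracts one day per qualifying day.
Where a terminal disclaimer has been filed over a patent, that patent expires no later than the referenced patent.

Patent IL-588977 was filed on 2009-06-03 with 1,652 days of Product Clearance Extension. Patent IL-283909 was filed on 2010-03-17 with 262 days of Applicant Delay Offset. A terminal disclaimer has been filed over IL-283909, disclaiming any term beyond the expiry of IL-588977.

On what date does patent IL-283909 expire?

Natural term of IL-283909:
  Base: filing + 17 years → 17 March 2027.
  Applicant Delay Offset: −262 days → 28 June 2026.
Expiry of referenced patent IL-588977:
  Base: filing + 17 years → 3 June 2026.
  Product Clearance Extension: 1652 days claimed exceeds the 1445-day cap, so +1445 days → 18 May 2030.
Terminal disclaimer: IL-283909 expires on the earlier of 28 June 2026 and 18 May 2030.

2026-06-28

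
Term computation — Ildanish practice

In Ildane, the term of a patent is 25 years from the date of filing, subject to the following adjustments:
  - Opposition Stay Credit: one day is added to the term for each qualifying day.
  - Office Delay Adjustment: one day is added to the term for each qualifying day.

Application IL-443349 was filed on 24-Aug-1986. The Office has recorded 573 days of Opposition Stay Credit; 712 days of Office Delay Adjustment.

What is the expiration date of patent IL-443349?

Base term: filing date + 25 years → 24 August 2011.
Opposition Stay Credit: +573 days → 19 March 2013.
Office Delay Adjustment: +712 days → 1 March 2015.

2015-03-01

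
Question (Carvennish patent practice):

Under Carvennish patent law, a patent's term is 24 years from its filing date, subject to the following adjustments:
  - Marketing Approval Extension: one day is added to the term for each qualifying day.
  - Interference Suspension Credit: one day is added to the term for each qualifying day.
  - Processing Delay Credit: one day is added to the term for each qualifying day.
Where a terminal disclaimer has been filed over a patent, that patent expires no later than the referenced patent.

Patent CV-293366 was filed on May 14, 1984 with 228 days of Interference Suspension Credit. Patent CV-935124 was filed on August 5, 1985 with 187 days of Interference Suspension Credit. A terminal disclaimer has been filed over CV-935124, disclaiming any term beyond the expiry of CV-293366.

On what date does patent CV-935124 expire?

2008-12-28

Natural term of CV-935124:
  Base: filing + 24 years → 5 August 2009.
  Interference Suspension Credit: +187 days → 8 February 2010.
Expiry of referenced patent CV-293366:
  Base: filing + 24 years → 14 May 2008.
  Interference Suspension Credit: +228 days → 28 December 2008.
Terminal disclaimer: CV-935124 expires on the earlier of 8 February 2010 and 28 December 2008.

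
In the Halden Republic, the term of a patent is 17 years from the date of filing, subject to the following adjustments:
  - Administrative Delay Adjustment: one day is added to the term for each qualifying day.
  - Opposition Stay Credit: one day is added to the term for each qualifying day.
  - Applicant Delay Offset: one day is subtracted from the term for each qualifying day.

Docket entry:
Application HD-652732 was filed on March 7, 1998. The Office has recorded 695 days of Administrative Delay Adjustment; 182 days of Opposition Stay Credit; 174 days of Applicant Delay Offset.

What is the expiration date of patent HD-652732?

February 7, 2017

Base term: filing date + 17 years → 7 March 2015.
Administrative Delay Adjustment: +695 days → 30 January 2017.
Opposition Stay Credit: +182 days → 31 July 2017.
Applicant Delay Offset: −174 days → 7 February 2017.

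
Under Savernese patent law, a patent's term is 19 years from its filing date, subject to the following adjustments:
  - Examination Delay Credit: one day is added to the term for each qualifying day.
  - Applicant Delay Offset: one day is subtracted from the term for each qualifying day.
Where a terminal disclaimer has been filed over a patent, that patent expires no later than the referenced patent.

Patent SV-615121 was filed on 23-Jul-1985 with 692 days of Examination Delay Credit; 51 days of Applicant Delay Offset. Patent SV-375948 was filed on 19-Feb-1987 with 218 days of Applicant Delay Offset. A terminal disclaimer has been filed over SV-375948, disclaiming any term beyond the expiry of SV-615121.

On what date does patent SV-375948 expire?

July 16, 2005

Natural term of SV-375948:
  Base: filing + 19 years → 19 February 2006.
  Applicant Delay Offset: −218 days → 16 July 2005.
Expiry of referenced patent SV-615121:
  Base: filing + 19 years → 23 July 2004.
  Examination Delay Credit: +692 days → 15 June 2006.
  Applicant Delay Offset: −51 days → 25 April 2006.
Terminal disclaimer: SV-375948 expires on the earlier of 16 July 2005 and 25 April 2006.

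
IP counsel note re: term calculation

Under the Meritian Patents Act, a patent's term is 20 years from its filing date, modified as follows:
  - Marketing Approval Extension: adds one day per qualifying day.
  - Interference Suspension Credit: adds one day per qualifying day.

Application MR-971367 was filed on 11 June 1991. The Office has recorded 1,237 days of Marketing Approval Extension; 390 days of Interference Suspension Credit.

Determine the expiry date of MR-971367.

2015-11-24

Base term: filing date + 20 years → 11 June 2011.
Marketing Approval Extension: +1237 days → 30 October 2014.
Interference Suspension Credit: +390 days → 24 November 2015.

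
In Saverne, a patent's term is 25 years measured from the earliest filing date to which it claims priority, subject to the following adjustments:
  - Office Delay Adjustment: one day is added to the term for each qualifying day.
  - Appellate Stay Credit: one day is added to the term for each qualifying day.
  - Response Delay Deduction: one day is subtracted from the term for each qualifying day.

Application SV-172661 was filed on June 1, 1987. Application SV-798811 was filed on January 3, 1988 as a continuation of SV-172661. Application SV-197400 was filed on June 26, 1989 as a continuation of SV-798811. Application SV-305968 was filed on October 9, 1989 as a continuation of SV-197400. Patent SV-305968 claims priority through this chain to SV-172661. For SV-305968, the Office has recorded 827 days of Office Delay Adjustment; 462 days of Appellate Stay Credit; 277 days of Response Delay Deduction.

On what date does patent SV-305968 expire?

March 10, 2015

Earliest priority filing: 1 June 1987.
Base term: 1 June 1987 + 25 years → 1 June 2012.
Office Delay Adjustment: +827 days → 6 September 2014.
Appellate Stay Credit: +462 days → 12 December 2015.
Response Delay Deduction: −277 days → 10 March 2015.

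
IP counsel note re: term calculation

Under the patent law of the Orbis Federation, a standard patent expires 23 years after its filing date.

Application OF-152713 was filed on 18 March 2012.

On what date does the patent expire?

2035-03-18

Filing date + 23 years → 18 March 2035.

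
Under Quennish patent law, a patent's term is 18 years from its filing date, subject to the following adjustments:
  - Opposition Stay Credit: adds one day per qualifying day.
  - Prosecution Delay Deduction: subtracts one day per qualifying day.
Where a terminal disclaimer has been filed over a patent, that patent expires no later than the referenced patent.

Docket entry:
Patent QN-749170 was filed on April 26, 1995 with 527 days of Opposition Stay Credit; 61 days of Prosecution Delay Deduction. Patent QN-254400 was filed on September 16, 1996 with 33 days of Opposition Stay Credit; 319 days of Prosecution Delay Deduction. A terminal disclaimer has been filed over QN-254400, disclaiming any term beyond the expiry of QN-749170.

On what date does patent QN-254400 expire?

December 4, 2013

Natural term of QN-254400:
  Base: filing + 18 years → 16 September 2014.
  Opposition Stay Credit: +33 days → 19 October 2014.
  Prosecution Delay Deduction: −319 days → 4 December 2013.
Expiry of referenced patent QN-749170:
  Base: filing + 18 years → 26 April 2013.
  Opposition Stay Credit: +527 days → 5 October 2014.
  Prosecution Delay Deduction: −61 days → 5 August 2014.
Terminal disclaimer: QN-254400 expires on the earlier of 4 December 2013 and 5 August 2014.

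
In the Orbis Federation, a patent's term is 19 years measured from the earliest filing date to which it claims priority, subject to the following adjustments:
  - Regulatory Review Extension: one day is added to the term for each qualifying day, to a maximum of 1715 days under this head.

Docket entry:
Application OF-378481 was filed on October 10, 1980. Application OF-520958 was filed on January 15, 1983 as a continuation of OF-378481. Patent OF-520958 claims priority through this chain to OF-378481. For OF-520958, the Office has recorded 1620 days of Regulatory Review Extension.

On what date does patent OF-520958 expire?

2004-03-17

Earliest priority filing: 10 October 1980.
Base term: 10 October 1980 + 19 years → 10 October 1999.
Regulatory Review Extension: 1620 days (within the 1715-day cap) → +1620 days → 17 March 2004.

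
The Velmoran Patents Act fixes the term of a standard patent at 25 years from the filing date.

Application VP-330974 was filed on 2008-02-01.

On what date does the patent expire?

2033-02-01

Filing date + 25 years → 1 February 2033.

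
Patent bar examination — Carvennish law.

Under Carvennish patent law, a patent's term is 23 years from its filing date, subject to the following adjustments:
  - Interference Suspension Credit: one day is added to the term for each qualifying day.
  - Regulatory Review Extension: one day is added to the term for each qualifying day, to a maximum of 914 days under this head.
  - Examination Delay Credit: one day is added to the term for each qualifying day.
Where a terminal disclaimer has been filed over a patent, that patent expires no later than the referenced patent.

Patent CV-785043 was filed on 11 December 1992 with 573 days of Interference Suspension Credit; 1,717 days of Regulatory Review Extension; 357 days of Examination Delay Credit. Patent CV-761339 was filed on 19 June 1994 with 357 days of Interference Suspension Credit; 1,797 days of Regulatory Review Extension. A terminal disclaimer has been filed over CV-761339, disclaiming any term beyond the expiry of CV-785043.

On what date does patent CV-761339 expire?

Natural term of CV-761339:
  Base: filing + 23 years → 19 June 2017.
  Interference Suspension Credit: +357 days → 11 June 2018.
  Regulatory Review Extension: 1797 days claimed exceeds the 914-day cap, so +914 days → 11 December 2020.
Expiry of referenced patent CV-785043:
  Base: filing + 23 years → 11 December 2015.
  Interference Suspension Credit: +573 days → 6 July 2017.
  Regulatory Review Extension: 1717 days claimed exceeds the 914-day cap, so +914 days → 6 January 2020.
  Examination Delay Credit: +357 days → 28 December 2020.
Terminal disclaimer: CV-761339 expires on the earlier of 11 December 2020 and 28 December 2020.

December 11, 2020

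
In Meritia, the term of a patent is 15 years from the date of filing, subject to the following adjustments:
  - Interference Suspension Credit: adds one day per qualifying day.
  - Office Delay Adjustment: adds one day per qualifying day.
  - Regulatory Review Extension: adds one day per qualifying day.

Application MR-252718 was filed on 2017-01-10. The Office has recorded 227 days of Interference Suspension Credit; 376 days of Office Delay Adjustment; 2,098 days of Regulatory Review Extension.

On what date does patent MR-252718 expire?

Base term: filing date + 15 years → 10 January 2032.
Interference Suspension Credit: +227 days → 24 August 2032.
Office Delay Adjustment: +376 days → 4 September 2033.
Regulatory Review Extension: +2098 days → 3 June 2039.

June 3, 2039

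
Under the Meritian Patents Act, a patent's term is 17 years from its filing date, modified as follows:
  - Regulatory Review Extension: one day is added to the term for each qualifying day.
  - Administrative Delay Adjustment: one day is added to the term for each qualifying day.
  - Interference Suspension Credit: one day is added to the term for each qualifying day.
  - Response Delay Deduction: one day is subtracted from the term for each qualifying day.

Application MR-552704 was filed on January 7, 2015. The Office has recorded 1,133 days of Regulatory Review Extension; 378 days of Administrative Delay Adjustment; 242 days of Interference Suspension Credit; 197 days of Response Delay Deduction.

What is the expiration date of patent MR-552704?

April 11, 2036

Base term: filing date + 17 years → 7 January 2032.
Regulatory Review Extension: +1133 days → 13 February 2035.
Administrative Delay Adjustment: +378 days → 26 February 2036.
Interference Suspension Credit: +242 days → 25 October 2036.
Response Delay Deduction: −197 days → 11 April 2036.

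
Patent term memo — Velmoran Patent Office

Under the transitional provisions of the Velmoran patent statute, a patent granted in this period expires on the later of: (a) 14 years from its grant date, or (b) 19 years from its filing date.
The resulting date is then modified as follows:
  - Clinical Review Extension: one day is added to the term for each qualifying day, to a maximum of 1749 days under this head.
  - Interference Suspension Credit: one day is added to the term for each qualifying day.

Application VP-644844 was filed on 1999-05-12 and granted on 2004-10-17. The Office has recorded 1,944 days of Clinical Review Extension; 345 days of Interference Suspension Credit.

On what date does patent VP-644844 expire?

(a) grant + 14 years → 17 October 2018.
(b) filing + 19 years → 12 May 2018.
Later of the two: 17 October 2018.
Clinical Review Extension: 1944 days claimed exceeds the 1749-day cap, so +1749 days → 1 August 2023.
Interference Suspension Credit: +345 days → 11 July 2024.

2024-07-11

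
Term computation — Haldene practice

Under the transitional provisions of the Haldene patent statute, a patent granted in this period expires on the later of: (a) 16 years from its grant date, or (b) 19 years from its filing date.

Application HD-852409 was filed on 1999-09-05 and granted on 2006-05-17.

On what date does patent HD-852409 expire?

2022-05-17

(a) grant + 16 years → 17 May 2022.
(b) filing + 19 years → 5 September 2018.
Later of the two: 17 May 2022.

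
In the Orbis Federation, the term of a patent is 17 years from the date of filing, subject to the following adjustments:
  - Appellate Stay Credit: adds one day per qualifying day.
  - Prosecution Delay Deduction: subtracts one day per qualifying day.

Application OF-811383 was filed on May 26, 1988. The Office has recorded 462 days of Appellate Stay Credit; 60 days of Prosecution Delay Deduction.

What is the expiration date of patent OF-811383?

2006-07-02

Base term: filing date + 17 years → 26 May 2005.
Appellate Stay Credit: +462 days → 31 August 2006.
Prosecution Delay Deduction: −60 days → 2 July 2006.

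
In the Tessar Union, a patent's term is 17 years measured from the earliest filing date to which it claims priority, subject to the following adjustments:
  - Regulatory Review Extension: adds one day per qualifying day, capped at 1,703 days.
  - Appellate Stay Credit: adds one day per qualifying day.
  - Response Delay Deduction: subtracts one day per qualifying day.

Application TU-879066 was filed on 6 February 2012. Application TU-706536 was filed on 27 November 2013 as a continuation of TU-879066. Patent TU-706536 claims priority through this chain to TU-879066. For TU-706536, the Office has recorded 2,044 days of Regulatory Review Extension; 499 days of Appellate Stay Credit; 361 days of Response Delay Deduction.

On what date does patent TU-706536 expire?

2034-02-21

Earliest priority filing: 6 February 2012.
Base term: 6 February 2012 + 17 years → 6 February 2029.
Regulatory Review Extension: 2044 days claimed exceeds the 1703-day cap, so +1703 days → 6 October 2033.
Appellate Stay Credit: +499 days → 17 February 2035.
Response Delay Deduction: −361 days → 21 February 2034.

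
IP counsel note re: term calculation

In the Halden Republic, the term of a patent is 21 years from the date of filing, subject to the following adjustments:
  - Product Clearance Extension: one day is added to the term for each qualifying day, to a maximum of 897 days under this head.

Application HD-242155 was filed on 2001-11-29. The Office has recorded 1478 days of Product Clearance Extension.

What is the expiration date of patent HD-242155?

2025-05-14

Base term: filing date + 21 years → 29 November 2022.
Product Clearance Extension: 1478 days claimed exceeds the 897-day cap, so +897 days → 14 May 2025.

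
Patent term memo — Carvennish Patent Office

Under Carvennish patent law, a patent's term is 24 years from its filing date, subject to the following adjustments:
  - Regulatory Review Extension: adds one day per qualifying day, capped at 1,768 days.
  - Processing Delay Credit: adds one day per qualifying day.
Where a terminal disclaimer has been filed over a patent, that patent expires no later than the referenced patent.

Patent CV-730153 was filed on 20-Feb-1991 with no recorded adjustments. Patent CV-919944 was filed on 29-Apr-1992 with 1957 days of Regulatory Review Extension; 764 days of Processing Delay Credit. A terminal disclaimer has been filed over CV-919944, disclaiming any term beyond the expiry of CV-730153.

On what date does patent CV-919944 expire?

2015-02-20

Natural term of CV-919944:
  Base: filing + 24 years → 29 April 2016.
  Regulatory Review Extension: 1957 days claimed exceeds the 1768-day cap, so +1768 days → 2 March 2021.
  Processing Delay Credit: +764 days → 5 April 2023.
Expiry of referenced patent CV-730153:
  Base: filing + 24 years → 20 February 2015.
Terminal disclaimer: CV-919944 expires on the earlier of 5 April 2023 and 20 February 2015.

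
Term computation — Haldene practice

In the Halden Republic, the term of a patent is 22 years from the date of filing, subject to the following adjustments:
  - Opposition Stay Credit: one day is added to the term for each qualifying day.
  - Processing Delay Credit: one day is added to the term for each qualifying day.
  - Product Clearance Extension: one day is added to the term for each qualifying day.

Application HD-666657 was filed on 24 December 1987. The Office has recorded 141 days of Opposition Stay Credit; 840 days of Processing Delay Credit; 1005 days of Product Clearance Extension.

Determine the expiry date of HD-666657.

Base term: filing date + 22 years → 24 December 2009.
Opposition Stay Credit: +141 days → 14 May 2010.
Processing Delay Credit: +840 days → 31 August 2012.
Product Clearance Extension: +1005 days → 2 June 2015.

June 2, 2015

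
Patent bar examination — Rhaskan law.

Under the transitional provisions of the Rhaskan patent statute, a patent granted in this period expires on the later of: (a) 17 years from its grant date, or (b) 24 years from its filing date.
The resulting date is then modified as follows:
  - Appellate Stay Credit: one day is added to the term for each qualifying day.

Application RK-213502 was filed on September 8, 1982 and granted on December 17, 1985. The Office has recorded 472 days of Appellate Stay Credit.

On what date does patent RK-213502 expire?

(a) grant + 17 years → 17 December 2002.
(b) filing + 24 years → 8 September 2006.
Later of the two: 8 September 2006.
Appellate Stay Credit: +472 days → 24 December 2007.

December 24, 2007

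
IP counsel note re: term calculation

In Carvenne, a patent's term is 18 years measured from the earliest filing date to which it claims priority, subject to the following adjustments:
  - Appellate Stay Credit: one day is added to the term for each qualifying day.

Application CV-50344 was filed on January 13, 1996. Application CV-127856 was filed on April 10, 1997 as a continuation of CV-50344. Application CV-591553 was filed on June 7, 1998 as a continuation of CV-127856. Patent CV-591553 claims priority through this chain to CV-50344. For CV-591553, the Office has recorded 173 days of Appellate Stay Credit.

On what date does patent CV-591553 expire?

2014-07-05

Earliest priority filing: 13 January 1996.
Base term: 13 January 1996 + 18 years → 13 January 2014.
Appellate Stay Credit: +173 days → 5 July 2014.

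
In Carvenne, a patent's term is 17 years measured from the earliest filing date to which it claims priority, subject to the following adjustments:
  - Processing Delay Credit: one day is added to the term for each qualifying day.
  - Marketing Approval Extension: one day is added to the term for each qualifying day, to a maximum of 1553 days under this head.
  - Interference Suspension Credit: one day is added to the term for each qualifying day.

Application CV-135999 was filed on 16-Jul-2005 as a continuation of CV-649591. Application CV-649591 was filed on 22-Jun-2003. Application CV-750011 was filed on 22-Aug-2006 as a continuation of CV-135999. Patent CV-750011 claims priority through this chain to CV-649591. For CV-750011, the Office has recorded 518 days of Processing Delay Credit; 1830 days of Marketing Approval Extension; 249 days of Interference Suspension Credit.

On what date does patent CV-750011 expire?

Earliest priority filing: 22 June 2003.
Base term: 22 June 2003 + 17 years → 22 June 2020.
Processing Delay Credit: +518 days → 22 November 2021.
Marketing Approval Extension: 1830 days claimed exceeds the 1553-day cap, so +1553 days → 22 February 2026.
Interference Suspension Credit: +249 days → 29 October 2026.

October 29, 2026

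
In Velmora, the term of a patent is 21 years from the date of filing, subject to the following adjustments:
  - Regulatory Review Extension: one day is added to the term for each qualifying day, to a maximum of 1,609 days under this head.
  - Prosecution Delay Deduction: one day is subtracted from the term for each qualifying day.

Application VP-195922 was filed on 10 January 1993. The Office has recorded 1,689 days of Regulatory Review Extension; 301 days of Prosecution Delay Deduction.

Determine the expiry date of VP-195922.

Base term: filing date + 21 years → 10 January 2014.
Regulatory Review Extension: 1689 days claimed exceeds the 1609-day cap, so +1609 days → 7 June 2018.
Prosecution Delay Deduction: −301 days → 10 August 2017.

August 10, 2017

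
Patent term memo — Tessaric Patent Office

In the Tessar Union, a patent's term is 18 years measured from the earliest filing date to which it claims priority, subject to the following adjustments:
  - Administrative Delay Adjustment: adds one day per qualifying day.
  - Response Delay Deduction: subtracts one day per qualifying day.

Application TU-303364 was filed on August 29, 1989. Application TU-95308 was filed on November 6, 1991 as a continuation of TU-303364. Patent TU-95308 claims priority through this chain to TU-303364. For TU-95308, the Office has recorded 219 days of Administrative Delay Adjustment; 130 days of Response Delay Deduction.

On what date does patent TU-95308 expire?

Earliest priority filing: 29 August 1989.
Base term: 29 August 1989 + 18 years → 29 August 2007.
Administrative Delay Adjustment: +219 days → 4 April 2008.
Response Delay Deduction: −130 days → 26 November 2007.

2007-11-26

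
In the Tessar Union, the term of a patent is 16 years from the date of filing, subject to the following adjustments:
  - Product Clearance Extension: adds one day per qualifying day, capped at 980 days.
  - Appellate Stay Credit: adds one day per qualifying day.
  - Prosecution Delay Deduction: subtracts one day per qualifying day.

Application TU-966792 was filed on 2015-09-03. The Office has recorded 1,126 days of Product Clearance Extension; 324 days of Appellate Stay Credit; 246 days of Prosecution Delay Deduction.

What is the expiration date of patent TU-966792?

July 27, 2034

Base term: filing date + 16 years → 3 September 2031.
Product Clearance Extension: 1126 days claimed exceeds the 980-day cap, so +980 days → 10 May 2034.
Appellate Stay Credit: +324 days → 30 March 2035.
Prosecution Delay Deduction: −246 days → 27 July 2034.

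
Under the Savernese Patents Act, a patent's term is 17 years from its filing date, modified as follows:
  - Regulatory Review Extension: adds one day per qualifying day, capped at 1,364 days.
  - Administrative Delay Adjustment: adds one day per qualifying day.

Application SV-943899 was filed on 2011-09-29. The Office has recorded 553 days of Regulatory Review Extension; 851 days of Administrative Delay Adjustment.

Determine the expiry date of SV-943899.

Base term: filing date + 17 years → 29 September 2028.
Regulatory Review Extension: 553 days (within the 1364-day cap) → +553 days → 5 April 2030.
Administrative Delay Adjustment: +851 days → 3 August 2032.

August 3, 2032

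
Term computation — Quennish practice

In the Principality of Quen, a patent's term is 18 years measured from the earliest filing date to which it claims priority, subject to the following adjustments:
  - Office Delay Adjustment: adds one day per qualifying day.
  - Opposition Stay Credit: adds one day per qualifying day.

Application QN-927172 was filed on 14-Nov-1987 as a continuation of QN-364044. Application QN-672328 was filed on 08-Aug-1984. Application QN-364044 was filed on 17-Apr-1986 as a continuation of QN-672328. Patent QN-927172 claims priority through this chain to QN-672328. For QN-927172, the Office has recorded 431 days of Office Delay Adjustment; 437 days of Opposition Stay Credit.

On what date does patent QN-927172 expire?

2004-12-23

Earliest priority filing: 8 August 1984.
Base term: 8 August 1984 + 18 years → 8 August 2002.
Office Delay Adjustment: +431 days → 13 October 2003.
Opposition Stay Credit: +437 days → 23 December 2004.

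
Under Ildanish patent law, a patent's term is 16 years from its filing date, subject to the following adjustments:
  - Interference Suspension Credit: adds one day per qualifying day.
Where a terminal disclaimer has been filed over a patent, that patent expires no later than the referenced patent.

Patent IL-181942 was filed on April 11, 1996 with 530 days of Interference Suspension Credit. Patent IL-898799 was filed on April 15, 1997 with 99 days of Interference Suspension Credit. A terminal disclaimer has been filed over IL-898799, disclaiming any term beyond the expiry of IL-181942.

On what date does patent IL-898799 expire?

2013-07-23

Natural term of IL-898799:
  Base: filing + 16 years → 15 April 2013.
  Interference Suspension Credit: +99 days → 23 July 2013.
Expiry of referenced patent IL-181942:
  Base: filing + 16 years → 11 April 2012.
  Interference Suspension Credit: +530 days → 23 September 2013.
Terminal disclaimer: IL-898799 expires on the earlier of 23 July 2013 and 23 September 2013.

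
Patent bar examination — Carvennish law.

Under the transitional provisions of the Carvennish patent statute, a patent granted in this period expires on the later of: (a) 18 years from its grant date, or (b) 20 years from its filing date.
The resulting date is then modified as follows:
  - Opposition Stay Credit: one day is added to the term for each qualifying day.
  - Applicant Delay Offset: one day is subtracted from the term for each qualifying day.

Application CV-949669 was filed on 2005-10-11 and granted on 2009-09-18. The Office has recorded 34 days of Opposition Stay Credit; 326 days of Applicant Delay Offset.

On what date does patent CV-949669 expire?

November 30, 2026

(a) grant + 18 years → 18 September 2027.
(b) filing + 20 years → 11 October 2025.
Later of the two: 18 September 2027.
Opposition Stay Credit: +34 days → 22 October 2027.
Applicant Delay Offset: −326 days → 30 November 2026.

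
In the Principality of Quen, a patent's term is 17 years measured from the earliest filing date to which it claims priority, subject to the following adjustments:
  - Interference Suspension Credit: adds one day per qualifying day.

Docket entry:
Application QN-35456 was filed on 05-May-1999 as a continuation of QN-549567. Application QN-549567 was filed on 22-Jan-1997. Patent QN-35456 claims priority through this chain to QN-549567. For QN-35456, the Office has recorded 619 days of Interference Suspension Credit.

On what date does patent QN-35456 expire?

Earliest priority filing: 22 January 1997.
Base term: 22 January 1997 + 17 years → 22 January 2014.
Interference Suspension Credit: +619 days → 3 October 2015.

2015-10-03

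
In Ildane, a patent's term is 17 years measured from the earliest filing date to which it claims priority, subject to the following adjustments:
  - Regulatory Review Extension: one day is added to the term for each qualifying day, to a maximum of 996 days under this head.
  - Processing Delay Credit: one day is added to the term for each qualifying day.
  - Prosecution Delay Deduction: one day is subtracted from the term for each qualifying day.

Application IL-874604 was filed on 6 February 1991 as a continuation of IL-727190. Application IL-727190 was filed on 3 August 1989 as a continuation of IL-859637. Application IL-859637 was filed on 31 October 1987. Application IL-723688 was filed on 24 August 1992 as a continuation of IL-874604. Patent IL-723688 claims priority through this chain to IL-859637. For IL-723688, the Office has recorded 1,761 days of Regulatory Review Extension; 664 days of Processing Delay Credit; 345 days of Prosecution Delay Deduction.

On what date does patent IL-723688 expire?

2008-06-07

Earliest priority filing: 31 October 1987.
Base term: 31 October 1987 + 17 years → 31 October 2004.
Regulatory Review Extension: 1761 days claimed exceeds the 996-day cap, so +996 days → 24 July 2007.
Processing Delay Credit: +664 days → 18 May 2009.
Prosecution Delay Deduction: −345 days → 7 June 2008.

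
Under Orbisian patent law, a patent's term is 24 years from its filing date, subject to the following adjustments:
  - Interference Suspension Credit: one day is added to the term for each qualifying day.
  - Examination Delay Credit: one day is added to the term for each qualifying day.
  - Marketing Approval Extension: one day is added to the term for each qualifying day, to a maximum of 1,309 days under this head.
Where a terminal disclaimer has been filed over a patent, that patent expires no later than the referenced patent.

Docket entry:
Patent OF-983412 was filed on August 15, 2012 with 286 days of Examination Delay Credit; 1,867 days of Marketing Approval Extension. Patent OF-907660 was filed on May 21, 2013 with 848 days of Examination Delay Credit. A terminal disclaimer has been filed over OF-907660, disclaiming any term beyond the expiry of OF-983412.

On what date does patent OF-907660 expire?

2039-09-16

Natural term of OF-907660:
  Base: filing + 24 years → 21 May 2037.
  Examination Delay Credit: +848 days → 16 September 2039.
Expiry of referenced patent OF-983412:
  Base: filing + 24 years → 15 August 2036.
  Examination Delay Credit: +286 days → 28 May 2037.
  Marketing Approval Extension: 1867 days claimed exceeds the 1309-day cap, so +1309 days → 27 December 2040.
Terminal disclaimer: OF-907660 expires on the earlier of 16 September 2039 and 27 December 2040.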